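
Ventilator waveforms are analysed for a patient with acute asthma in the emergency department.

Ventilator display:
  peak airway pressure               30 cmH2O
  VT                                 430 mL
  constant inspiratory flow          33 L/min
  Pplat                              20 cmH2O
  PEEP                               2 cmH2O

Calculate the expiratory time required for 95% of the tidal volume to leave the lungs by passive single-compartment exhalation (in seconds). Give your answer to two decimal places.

Flow: 33 L/min ÷ 60 = 0.55 L/s.
R = (PIP − Pplat)/V̇ = (30 − 20) / 0.55 = 10.0/0.55 = 18.182 cmH2O·s/L.
C = Vt/(Pplat − PEEP) = 430.0 / (20 − 2) = 430.0/18.0 = 23.889 mL/cmH2O.
τ = R × C = 18.182 × 0.02389 L/cmH2O = 0.4344 s.
t = −τ·ln(1 − 0.95) = −0.4344·ln(0.05) = 1.301 s.

1.30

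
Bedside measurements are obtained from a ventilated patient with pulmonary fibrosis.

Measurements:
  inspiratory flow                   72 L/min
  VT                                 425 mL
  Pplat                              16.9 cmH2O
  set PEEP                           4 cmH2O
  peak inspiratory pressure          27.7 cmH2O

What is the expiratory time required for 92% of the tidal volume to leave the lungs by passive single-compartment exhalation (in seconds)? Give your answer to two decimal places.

0.75

Flow: 72 L/min ÷ 60 = 1.2 L/s.
R = (PIP − Pplat)/V̇ = (27.7 − 16.9) / 1.2 = 10.8/1.2 = 9.0 cmH2O·s/L.
C = Vt/(Pplat − PEEP) = 425.0 / (16.9 − 4) = 425.0/12.9 = 32.946 mL/cmH2O.
τ = R × C = 9.0 × 0.03295 L/cmH2O = 0.2966 s.
t = −τ·ln(1 − 0.92) = −0.2966·ln(0.08) = 0.7491 s.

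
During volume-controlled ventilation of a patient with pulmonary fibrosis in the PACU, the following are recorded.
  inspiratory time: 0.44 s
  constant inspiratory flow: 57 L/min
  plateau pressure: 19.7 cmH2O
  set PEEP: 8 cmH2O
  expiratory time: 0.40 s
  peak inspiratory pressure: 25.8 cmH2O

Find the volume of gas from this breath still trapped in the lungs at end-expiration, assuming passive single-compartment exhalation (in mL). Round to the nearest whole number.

73

Flow: 57 L/min ÷ 60 = 0.95 L/s.
Vt = flow × Ti = 0.95 L/s × 0.44 s × 1000 mL/L = 418.0 mL.
R = (PIP − Pplat)/V̇ = (25.8 − 19.7) / 0.95 = 6.1/0.95 = 6.421 cmH2O·s/L.
C = Vt/(Pplat − PEEP) = 418.0 / (19.7 − 8) = 418.0/11.7 = 35.726 mL/cmH2O.
τ = R × C = 6.421 × 0.03573 L/cmH2O = 0.2294 s.
Fraction remaining = e^(−Te/τ) = e^(−0.40/0.2294) = 0.1749.
Trapped volume = 418.0 × 0.1749 = 73.108 mL.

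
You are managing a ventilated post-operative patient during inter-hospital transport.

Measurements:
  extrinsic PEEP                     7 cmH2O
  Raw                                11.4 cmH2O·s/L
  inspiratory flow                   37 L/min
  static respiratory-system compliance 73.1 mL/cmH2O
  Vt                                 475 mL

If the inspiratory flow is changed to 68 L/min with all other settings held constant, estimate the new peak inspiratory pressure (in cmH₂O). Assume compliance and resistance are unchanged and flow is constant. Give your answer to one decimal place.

26.4

Flow: 37 L/min ÷ 60 = 0.6167 L/s.
New flow: 68 L/min ÷ 60 = 1.1333 L/s.
PIP = Vt/C + R·V̇ + PEEP (constant-flow equation of motion).
Only the resistive term changes: ΔPIP = R × ΔV̇ = 11.4 × (1.1333 − 0.6167) = 11.4 × 0.5166 = 5.889 cmH2O.
Original PIP = 475/73.1 + 11.4×0.6167 + 7 = 20.528 cmH2O; new PIP = 20.528 + (5.889) = 26.417 cmH2O.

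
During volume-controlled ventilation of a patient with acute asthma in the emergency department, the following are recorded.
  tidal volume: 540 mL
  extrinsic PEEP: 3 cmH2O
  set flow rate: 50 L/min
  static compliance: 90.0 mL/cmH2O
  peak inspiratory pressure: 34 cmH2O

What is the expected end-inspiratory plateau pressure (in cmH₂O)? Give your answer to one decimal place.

Pplat = PEEP + Vt / Cstat = 3 + 540 / 90.0 = 3 + 6.0 = 9.0 cmH2O.

9.0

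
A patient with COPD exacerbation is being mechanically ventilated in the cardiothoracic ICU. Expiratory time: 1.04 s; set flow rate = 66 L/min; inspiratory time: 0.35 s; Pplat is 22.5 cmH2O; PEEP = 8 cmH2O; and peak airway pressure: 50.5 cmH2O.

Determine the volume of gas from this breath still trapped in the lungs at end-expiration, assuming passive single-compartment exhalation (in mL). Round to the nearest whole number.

Flow: 66 L/min ÷ 60 = 1.1 L/s.
Vt = flow × Ti = 1.1 L/s × 0.35 s × 1000 mL/L = 385.0 mL.
R = (PIP − Pplat)/V̇ = (50.5 − 22.5) / 1.1 = 28.0/1.1 = 25.455 cmH2O·s/L.
C = Vt/(Pplat − PEEP) = 385.0 / (22.5 − 8) = 385.0/14.5 = 26.552 mL/cmH2O.
τ = R × C = 25.455 × 0.02655 L/cmH2O = 0.6758 s.
Fraction remaining = e^(−Te/τ) = e^(−1.04/0.6758) = 0.2146.
Trapped volume = 385.0 × 0.2146 = 82.621 mL.

83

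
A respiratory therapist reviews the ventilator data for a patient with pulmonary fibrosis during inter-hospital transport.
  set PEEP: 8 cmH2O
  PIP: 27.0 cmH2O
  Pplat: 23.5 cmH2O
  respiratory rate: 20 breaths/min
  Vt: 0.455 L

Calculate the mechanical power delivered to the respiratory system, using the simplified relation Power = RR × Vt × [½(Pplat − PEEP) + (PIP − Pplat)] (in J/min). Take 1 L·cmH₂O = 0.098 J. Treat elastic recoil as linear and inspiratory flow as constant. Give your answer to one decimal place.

Per-breath work = Vt × [½(Pplat−PEEP) + (PIP−Pplat)] = 0.455 × [0.5×15.5 + 3.5] = 0.455 × 11.25 = 5.119 L·cmH2O.
Power = 20 × 5.119 = 102.38 L·cmH2O/min.
× 0.098 J/(L·cmH2O) → 10.033 J/min.

10.0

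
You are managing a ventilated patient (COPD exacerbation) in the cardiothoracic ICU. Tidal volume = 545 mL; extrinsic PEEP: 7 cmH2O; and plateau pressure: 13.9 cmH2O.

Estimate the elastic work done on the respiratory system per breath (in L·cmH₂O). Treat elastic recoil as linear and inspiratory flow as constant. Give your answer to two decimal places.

1.88

Elastic work ≈ ½ × (Pplat − PEEP) × Vt = 0.5 × (13.9 − 7) × 0.545 L = 0.5 × 6.9 × 0.545 = 1.88 L·cmH2O.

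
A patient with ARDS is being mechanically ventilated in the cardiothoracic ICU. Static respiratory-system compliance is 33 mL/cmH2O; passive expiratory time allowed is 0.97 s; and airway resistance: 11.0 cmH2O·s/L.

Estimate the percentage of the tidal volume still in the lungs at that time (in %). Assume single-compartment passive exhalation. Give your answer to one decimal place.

τ = R × C = 11.0 × 33 mL/cmH2O = 11.0 × 0.033 L/cmH2O = 0.363 s.
Passive exhalation: V(t)/V₀ = e^(−t/τ) = e^(−0.97/0.363) = 0.0691.
Fraction remaining = 0.0691 → 6.91%.

6.9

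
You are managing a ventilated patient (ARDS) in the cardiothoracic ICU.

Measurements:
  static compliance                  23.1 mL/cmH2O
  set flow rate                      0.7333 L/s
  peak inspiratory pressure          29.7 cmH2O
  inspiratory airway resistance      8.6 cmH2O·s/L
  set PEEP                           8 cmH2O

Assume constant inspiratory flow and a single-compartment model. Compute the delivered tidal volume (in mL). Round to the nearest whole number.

Equation of motion (constant flow): PIP = Vt/C + R·V̇ + PEEP.
Vt/C = PIP − R·V̇ − PEEP = 29.7 − 6.306 − 8 = 15.394 cmH2O.
Vt = C × 15.394 = 23.1 × 15.394 = 355.6 mL.

356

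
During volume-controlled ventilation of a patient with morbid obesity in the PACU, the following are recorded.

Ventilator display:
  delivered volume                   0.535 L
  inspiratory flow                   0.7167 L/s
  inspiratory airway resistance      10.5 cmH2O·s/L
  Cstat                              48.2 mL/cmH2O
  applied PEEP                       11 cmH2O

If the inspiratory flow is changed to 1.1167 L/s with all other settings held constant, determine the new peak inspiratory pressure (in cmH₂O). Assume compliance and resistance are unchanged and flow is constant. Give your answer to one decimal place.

33.8

PIP = Vt/C + R·V̇ + PEEP (constant-flow equation of motion).
Only the resistive term changes: ΔPIP = R × ΔV̇ = 10.5 × (1.1167 − 0.7167) = 10.5 × 0.4 = 4.2 cmH2O.
Original PIP = 535/48.2 + 10.5×0.7167 + 11 = 29.625 cmH2O; new PIP = 29.625 + (4.2) = 33.825 cmH2O.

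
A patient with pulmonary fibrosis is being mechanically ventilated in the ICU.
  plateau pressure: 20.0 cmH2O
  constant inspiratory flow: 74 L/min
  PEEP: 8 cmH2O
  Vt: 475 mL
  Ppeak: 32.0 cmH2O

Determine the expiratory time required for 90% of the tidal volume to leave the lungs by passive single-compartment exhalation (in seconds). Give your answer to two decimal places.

Flow: 74 L/min ÷ 60 = 1.2333 L/s.
R = (PIP − Pplat)/V̇ = (32.0 − 20.0) / 1.2333 = 12.0/1.2333 = 9.73 cmH2O·s/L.
C = Vt/(Pplat − PEEP) = 475.0 / (20.0 − 8) = 475.0/12.0 = 39.583 mL/cmH2O.
τ = R × C = 9.73 × 0.03958 L/cmH2O = 0.3851 s.
t = −τ·ln(1 − 0.90) = −0.3851·ln(0.1) = 0.8867 s.

0.89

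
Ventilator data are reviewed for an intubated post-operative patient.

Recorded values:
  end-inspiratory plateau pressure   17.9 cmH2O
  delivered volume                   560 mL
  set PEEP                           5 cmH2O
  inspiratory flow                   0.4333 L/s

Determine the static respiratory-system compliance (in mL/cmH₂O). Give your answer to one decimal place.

Cstat = Vt / (Pplat − PEEP) = 560 / (17.9 − 5) = 560 / 12.9 = 43.411 mL/cmH2O.

43.4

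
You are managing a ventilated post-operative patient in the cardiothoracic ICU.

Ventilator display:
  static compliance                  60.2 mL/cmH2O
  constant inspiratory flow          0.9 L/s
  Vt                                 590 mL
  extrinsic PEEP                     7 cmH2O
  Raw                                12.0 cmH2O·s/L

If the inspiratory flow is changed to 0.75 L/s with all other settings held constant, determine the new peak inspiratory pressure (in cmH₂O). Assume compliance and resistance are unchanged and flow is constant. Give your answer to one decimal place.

PIP = Vt/C + R·V̇ + PEEP (constant-flow equation of motion).
Only the resistive term changes: ΔPIP = R × ΔV̇ = 12.0 × (0.75 − 0.9) = 12.0 × -0.15 = -1.8 cmH2O.
Original PIP = 590/60.2 + 12.0×0.9 + 7 = 27.601 cmH2O; new PIP = 27.601 + (-1.8) = 25.801 cmH2O.

25.8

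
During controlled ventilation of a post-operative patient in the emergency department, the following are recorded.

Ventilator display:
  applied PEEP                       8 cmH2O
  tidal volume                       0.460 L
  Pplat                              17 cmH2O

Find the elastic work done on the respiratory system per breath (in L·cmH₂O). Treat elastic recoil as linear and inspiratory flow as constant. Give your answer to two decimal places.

2.07

Elastic work ≈ ½ × (Pplat − PEEP) × Vt = 0.5 × (17 − 8) × 0.460 L = 0.5 × 9.0 × 0.460 = 2.07 L·cmH2O.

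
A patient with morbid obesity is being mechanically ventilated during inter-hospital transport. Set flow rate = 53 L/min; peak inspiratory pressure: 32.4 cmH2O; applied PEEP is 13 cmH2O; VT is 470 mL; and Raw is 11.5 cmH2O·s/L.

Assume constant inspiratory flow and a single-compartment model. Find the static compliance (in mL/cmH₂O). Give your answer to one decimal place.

Flow: 53 L/min ÷ 60 = 0.8833 L/s.
Equation of motion (constant flow): PIP = Vt/C + R·V̇ + PEEP.
Vt/C = PIP − R·V̇ − PEEP = 32.4 − 11.5×0.8833 − 13 = 32.4 − 10.158 − 13 = 9.242 cmH2O.
C = Vt / 9.242 = 470 / 9.242 = 50.855 mL/cmH2O.

50.9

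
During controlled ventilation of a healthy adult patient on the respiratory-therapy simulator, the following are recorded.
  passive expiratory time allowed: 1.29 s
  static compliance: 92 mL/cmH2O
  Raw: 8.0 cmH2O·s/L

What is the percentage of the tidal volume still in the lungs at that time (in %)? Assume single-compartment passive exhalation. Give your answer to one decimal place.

τ = R × C = 8.0 × 92 mL/cmH2O = 8.0 × 0.092 L/cmH2O = 0.736 s.
Passive exhalation: V(t)/V₀ = e^(−t/τ) = e^(−1.29/0.736) = 0.1733.
Fraction remaining = 0.1733 → 17.33%.

17.3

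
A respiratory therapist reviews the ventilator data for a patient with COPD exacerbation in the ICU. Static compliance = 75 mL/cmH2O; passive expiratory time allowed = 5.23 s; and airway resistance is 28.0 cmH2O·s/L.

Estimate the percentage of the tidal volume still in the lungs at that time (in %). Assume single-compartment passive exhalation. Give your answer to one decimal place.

τ = R × C = 28.0 × 75 mL/cmH2O = 28.0 × 0.075 L/cmH2O = 2.1 s.
Passive exhalation: V(t)/V₀ = e^(−t/τ) = e^(−5.23/2.1) = 0.08287.
Fraction remaining = 0.08287 → 8.287%.

8.3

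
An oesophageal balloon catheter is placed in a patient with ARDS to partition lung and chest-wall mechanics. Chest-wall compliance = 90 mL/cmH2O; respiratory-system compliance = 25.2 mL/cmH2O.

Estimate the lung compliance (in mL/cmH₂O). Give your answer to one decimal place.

1/CL = 1/Crs − 1/Ccw.
1/CL = 1/25.2 − 1/90 = 0.02857.
CL = 35.002 mL/cmH2O.

35.0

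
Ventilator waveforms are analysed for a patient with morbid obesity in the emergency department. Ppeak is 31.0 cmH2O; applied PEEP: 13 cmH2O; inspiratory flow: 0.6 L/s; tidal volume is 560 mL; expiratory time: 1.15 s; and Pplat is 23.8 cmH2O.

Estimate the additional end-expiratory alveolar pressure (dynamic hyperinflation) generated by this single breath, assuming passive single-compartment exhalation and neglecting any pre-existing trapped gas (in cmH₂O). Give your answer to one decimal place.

1.7

R = (PIP − Pplat)/V̇ = (31.0 − 23.8) / 0.6 = 7.2/0.6 = 12.0 cmH2O·s/L.
C = Vt/(Pplat − PEEP) = 560.0 / (23.8 − 13) = 560.0/10.8 = 51.852 mL/cmH2O.
τ = R × C = 12.0 × 0.05185 L/cmH2O = 0.6222 s.
Fraction remaining = e^(−Te/τ) = e^(−1.15/0.6222) = 0.1575; trapped volume = 560.0 × 0.1575 = 88.2 mL.
Additional alveolar pressure from trapping ≈ V_trapped / C = 88.2 / 51.852 = 1.701 cmH2O.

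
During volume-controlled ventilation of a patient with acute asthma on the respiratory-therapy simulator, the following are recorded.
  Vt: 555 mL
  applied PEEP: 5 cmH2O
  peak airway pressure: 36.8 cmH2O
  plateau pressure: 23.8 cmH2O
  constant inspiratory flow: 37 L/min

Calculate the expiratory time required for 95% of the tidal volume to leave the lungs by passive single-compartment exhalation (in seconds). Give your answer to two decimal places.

Flow: 37 L/min ÷ 60 = 0.6167 L/s.
R = (PIP − Pplat)/V̇ = (36.8 − 23.8) / 0.6167 = 13.0/0.6167 = 21.08 cmH2O·s/L.
C = Vt/(Pplat − PEEP) = 555.0 / (23.8 − 5) = 555.0/18.8 = 29.521 mL/cmH2O.
τ = R × C = 21.08 × 0.02952 L/cmH2O = 0.6223 s.
t = −τ·ln(1 − 0.95) = −0.6223·ln(0.05) = 1.864 s.

1.86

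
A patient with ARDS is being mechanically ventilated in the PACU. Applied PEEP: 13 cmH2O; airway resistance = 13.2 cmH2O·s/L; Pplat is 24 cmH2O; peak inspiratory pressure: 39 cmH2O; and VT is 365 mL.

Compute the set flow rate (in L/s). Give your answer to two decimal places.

flow = (PIP − Pplat) / Raw = 15.0 / 13.2 = 1.136 L/s.

1.14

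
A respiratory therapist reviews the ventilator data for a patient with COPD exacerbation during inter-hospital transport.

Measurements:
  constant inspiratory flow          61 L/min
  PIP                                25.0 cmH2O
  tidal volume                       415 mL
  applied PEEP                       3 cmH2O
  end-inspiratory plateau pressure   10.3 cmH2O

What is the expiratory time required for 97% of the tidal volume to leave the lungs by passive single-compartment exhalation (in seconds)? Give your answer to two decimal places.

Flow: 61 L/min ÷ 60 = 1.0167 L/s.
R = (PIP − Pplat)/V̇ = (25.0 − 10.3) / 1.0167 = 14.7/1.0167 = 14.459 cmH2O·s/L.
C = Vt/(Pplat − PEEP) = 415.0 / (10.3 − 3) = 415.0/7.3 = 56.849 mL/cmH2O.
τ = R × C = 14.459 × 0.05685 L/cmH2O = 0.822 s.
t = −τ·ln(1 − 0.97) = −0.822·ln(0.03) = 2.882 s.

2.88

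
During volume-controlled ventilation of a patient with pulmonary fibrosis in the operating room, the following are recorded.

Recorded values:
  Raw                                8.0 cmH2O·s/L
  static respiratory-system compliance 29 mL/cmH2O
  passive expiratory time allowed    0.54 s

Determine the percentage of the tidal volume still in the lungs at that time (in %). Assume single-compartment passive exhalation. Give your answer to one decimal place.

9.8

τ = R × C = 8.0 × 29 mL/cmH2O = 8.0 × 0.029 L/cmH2O = 0.232 s.
Passive exhalation: V(t)/V₀ = e^(−t/τ) = e^(−0.54/0.232) = 0.09753.
Fraction remaining = 0.09753 → 9.753%.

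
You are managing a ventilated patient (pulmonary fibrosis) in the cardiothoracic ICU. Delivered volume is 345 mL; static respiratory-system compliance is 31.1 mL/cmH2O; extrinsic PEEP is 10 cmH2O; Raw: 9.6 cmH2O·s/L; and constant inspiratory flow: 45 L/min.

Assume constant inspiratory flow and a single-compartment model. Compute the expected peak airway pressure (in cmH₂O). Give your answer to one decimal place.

28.3

Flow: 45 L/min ÷ 60 = 0.75 L/s.
Equation of motion (constant flow): PIP = Vt/C + R·V̇ + PEEP.
PIP = 345/31.1 + 9.6×0.75 + 10 = 11.093 + 7.2 + 10 = 28.293 cmH2O.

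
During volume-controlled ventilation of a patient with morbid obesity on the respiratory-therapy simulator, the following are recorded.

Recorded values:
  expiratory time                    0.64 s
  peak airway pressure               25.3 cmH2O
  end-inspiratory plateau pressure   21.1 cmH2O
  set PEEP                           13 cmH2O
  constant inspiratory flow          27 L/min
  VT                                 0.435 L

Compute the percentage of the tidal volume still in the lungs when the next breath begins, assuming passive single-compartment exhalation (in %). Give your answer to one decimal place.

27.9

Flow: 27 L/min ÷ 60 = 0.45 L/s.
R = (PIP − Pplat)/V̇ = (25.3 − 21.1) / 0.45 = 4.2/0.45 = 9.333 cmH2O·s/L.
C = Vt/(Pplat − PEEP) = 435.0 / (21.1 − 13) = 435.0/8.1 = 53.704 mL/cmH2O.
τ = R × C = 9.333 × 0.0537 L/cmH2O = 0.5012 s.
Fraction remaining at end-expiration = e^(−Te/τ) = e^(−0.64/0.5012) = 0.2789 → 27.89%.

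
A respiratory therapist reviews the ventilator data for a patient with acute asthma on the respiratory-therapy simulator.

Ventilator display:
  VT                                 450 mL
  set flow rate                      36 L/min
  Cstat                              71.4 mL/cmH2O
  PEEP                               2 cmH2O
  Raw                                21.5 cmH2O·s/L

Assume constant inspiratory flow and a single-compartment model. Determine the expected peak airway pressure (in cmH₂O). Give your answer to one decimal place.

Flow: 36 L/min ÷ 60 = 0.6 L/s.
Equation of motion (constant flow): PIP = Vt/C + R·V̇ + PEEP.
PIP = 450/71.4 + 21.5×0.6 + 2 = 6.303 + 12.9 + 2 = 21.203 cmH2O.

21.2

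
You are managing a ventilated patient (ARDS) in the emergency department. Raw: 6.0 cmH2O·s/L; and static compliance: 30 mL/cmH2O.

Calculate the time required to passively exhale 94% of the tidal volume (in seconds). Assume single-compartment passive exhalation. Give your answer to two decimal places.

τ = R × C = 6.0 × 30 mL/cmH2O = 6.0 × 0.030 L/cmH2O = 0.18 s.
Exhaled fraction f = 1 − e^(−t/τ) → t = −τ·ln(1 − f) = −0.18·ln(0.06) = 0.5064 s.

0.51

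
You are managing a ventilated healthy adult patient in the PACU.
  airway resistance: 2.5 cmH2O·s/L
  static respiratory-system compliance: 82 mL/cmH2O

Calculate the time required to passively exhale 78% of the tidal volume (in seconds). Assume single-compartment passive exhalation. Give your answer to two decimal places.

τ = R × C = 2.5 × 82 mL/cmH2O = 2.5 × 0.082 L/cmH2O = 0.205 s.
Exhaled fraction f = 1 − e^(−t/τ) → t = −τ·ln(1 − f) = −0.205·ln(0.22) = 0.3104 s.

0.31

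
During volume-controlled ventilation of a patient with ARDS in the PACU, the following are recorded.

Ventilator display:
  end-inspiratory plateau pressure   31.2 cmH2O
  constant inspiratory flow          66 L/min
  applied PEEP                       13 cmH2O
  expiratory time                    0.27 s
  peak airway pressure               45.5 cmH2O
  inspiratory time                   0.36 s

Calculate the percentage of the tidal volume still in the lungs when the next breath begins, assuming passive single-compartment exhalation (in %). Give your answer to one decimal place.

Flow: 66 L/min ÷ 60 = 1.1 L/s.
Vt = flow × Ti = 1.1 L/s × 0.36 s × 1000 mL/L = 396.0 mL.
R = (PIP − Pplat)/V̇ = (45.5 − 31.2) / 1.1 = 14.3/1.1 = 13.0 cmH2O·s/L.
C = Vt/(Pplat − PEEP) = 396.0 / (31.2 − 13) = 396.0/18.2 = 21.758 mL/cmH2O.
τ = R × C = 13.0 × 0.02176 L/cmH2O = 0.2829 s.
Fraction remaining at end-expiration = e^(−Te/τ) = e^(−0.27/0.2829) = 0.385 → 38.5%.

38.5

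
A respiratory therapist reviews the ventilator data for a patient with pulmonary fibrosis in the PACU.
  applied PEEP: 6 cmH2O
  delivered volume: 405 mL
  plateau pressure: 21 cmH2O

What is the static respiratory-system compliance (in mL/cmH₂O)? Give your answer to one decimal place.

27.0

Cstat = Vt / (Pplat − PEEP) = 405 / (21 − 6) = 405 / 15.0 = 27.0 mL/cmH2O.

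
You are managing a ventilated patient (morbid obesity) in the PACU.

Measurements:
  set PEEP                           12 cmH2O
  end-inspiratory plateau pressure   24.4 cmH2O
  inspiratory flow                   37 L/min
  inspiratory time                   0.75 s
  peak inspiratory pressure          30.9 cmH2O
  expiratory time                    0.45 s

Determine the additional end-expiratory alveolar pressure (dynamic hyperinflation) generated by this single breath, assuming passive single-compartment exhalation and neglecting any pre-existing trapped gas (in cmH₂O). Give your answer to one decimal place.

Flow: 37 L/min ÷ 60 = 0.6167 L/s.
Vt = flow × Ti = 0.6167 L/s × 0.75 s × 1000 mL/L = 462.53 mL.
R = (PIP − Pplat)/V̇ = (30.9 − 24.4) / 0.6167 = 6.5/0.6167 = 10.54 cmH2O·s/L.
C = Vt/(Pplat − PEEP) = 462.53 / (24.4 − 12) = 462.53/12.4 = 37.301 mL/cmH2O.
τ = R × C = 10.54 × 0.0373 L/cmH2O = 0.3931 s.
Fraction remaining = e^(−Te/τ) = e^(−0.45/0.3931) = 0.3183; trapped volume = 462.53 × 0.3183 = 147.22 mL.
Additional alveolar pressure from trapping ≈ V_trapped / C = 147.22 / 37.301 = 3.947 cmH2O.

3.9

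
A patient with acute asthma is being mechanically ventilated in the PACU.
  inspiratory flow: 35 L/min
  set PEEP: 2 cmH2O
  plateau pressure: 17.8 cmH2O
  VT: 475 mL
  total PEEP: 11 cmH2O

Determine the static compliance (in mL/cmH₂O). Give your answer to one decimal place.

End-expiratory occlusion gives total PEEP = 11 cmH2O (intrinsic PEEP = 11 − 2 = 9). Use total PEEP for the elastic gradient.
Cstat = Vt / (Pplat − PEEPtotal) = 475 / (17.8 − 11) = 475 / 6.8 = 69.853 mL/cmH2O.

69.9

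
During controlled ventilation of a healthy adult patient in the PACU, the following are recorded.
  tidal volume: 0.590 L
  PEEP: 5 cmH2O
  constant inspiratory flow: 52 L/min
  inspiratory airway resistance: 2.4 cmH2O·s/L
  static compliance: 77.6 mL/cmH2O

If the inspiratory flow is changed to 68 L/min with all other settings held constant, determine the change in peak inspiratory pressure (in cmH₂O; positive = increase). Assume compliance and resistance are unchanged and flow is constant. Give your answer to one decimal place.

Flow: 52 L/min ÷ 60 = 0.8667 L/s.
New flow: 68 L/min ÷ 60 = 1.1333 L/s.
PIP = Vt/C + R·V̇ + PEEP (constant-flow equation of motion).
Only the resistive term changes: ΔPIP = R × ΔV̇ = 2.4 × (1.1333 − 0.8667) = 2.4 × 0.2666 = 0.6398 cmH2O.

0.6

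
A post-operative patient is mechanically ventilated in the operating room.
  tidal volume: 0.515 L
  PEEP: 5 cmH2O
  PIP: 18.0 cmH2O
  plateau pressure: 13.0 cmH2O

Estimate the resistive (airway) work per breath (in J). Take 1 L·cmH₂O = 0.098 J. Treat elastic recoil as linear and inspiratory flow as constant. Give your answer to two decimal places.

0.25

With constant inspiratory flow the resistive pressure is constant at PIP − Pplat = 18.0 − 13.0 = 5.0 cmH2O, so resistive work = 5.0 × 0.515 = 2.575 L·cmH2O.
× 0.098 J/(L·cmH2O) → 0.2524 J.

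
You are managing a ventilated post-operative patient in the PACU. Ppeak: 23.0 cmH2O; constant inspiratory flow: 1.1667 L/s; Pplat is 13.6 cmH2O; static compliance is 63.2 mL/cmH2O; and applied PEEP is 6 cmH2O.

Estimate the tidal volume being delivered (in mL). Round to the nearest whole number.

Vt = Cstat × (Pplat − PEEP) = 63.2 × (13.6 − 6) = 63.2 × 7.6 = 480.32 mL.

480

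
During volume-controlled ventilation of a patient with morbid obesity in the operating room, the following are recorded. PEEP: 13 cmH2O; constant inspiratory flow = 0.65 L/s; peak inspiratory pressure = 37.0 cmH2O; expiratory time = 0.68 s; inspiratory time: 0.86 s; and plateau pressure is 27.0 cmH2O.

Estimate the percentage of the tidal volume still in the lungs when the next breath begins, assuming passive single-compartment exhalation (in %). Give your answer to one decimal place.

33.1

Vt = flow × Ti = 0.65 L/s × 0.86 s × 1000 mL/L = 559.0 mL.
R = (PIP − Pplat)/V̇ = (37.0 − 27.0) / 0.65 = 10.0/0.65 = 15.385 cmH2O·s/L.
C = Vt/(Pplat − PEEP) = 559.0 / (27.0 − 13) = 559.0/14.0 = 39.929 mL/cmH2O.
τ = R × C = 15.385 × 0.03993 L/cmH2O = 0.6143 s.
Fraction remaining at end-expiration = e^(−Te/τ) = e^(−0.68/0.6143) = 0.3306 → 33.06%.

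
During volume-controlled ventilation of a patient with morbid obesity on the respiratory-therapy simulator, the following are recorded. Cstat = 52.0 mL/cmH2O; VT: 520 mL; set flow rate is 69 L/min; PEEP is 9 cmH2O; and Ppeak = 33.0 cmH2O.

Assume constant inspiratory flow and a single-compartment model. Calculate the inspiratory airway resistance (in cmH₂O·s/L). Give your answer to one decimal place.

12.2

Flow: 69 L/min ÷ 60 = 1.15 L/s.
Equation of motion (constant flow): PIP = Vt/C + R·V̇ + PEEP.
R·V̇ = PIP − Vt/C − PEEP = 33.0 − 520/52.0 − 9 = 33.0 − 10.0 − 9 = 14.0 cmH2O.
R = 14.0 / 1.15 = 12.174 cmH2O·s/L.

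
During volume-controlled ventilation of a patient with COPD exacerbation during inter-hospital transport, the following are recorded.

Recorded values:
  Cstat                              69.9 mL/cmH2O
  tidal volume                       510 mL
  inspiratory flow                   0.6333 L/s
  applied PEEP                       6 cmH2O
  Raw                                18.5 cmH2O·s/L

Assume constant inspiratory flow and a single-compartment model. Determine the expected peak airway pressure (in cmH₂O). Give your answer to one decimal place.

25.0

Equation of motion (constant flow): PIP = Vt/C + R·V̇ + PEEP.
PIP = 510/69.9 + 18.5×0.6333 + 6 = 7.296 + 11.716 + 6 = 25.012 cmH2O.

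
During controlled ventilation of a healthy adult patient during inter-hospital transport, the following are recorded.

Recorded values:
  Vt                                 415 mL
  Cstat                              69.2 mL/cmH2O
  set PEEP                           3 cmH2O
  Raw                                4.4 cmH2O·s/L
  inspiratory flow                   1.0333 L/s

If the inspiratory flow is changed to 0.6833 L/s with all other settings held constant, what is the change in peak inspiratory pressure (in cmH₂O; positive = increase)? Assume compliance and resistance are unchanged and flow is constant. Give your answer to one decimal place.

-1.5

PIP = Vt/C + R·V̇ + PEEP (constant-flow equation of motion).
Only the resistive term changes: ΔPIP = R × ΔV̇ = 4.4 × (0.6833 − 1.0333) = 4.4 × -0.35 = -1.54 cmH2O.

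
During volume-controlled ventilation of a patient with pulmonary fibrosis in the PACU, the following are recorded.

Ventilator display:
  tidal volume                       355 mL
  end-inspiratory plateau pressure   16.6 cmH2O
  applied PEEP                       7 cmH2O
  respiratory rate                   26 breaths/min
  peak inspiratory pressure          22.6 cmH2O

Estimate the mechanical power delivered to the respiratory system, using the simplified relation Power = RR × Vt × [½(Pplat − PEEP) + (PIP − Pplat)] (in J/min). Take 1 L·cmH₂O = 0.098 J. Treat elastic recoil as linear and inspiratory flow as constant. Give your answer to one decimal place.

Per-breath work = Vt × [½(Pplat−PEEP) + (PIP−Pplat)] = 0.355 × [0.5×9.6 + 6.0] = 0.355 × 10.8 = 3.834 L·cmH2O.
Power = 26 × 3.834 = 99.684 L·cmH2O/min.
× 0.098 J/(L·cmH2O) → 9.769 J/min.

9.8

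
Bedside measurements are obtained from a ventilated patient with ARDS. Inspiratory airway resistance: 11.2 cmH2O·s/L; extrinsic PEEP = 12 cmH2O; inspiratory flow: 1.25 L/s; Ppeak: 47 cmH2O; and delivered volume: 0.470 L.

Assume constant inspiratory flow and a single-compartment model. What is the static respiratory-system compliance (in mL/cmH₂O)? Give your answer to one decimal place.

Equation of motion (constant flow): PIP = Vt/C + R·V̇ + PEEP.
Vt/C = PIP − R·V̇ − PEEP = 47 − 11.2×1.25 − 12 = 47 − 14.0 − 12 = 21.0 cmH2O.
C = Vt / 21.0 = 470 / 21.0 = 22.381 mL/cmH2O.

22.4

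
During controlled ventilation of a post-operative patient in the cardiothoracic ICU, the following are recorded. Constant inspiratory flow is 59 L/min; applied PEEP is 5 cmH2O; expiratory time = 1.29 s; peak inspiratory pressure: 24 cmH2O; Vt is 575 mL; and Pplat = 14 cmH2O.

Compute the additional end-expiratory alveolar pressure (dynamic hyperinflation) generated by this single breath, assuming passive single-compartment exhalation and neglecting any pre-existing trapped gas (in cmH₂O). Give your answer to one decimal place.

Flow: 59 L/min ÷ 60 = 0.9833 L/s.
R = (PIP − Pplat)/V̇ = (24 − 14) / 0.9833 = 10.0/0.9833 = 10.17 cmH2O·s/L.
C = Vt/(Pplat − PEEP) = 575.0 / (14 − 5) = 575.0/9.0 = 63.889 mL/cmH2O.
τ = R × C = 10.17 × 0.06389 L/cmH2O = 0.6498 s.
Fraction remaining = e^(−Te/τ) = e^(−1.29/0.6498) = 0.1373; trapped volume = 575.0 × 0.1373 = 78.948 mL.
Additional alveolar pressure from trapping ≈ V_trapped / C = 78.948 / 63.889 = 1.236 cmH2O.

1.2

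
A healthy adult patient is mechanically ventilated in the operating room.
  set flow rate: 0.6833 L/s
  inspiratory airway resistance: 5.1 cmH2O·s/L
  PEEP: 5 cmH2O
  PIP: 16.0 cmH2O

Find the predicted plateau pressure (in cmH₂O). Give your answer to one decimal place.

12.5

Pplat = PIP − Raw × flow = 16.0 − 5.1 × 0.6833 = 16.0 − 3.485 = 12.515 cmH2O.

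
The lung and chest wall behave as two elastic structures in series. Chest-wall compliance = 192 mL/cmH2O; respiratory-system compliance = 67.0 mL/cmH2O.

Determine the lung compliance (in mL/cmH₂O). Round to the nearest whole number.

103

1/CL = 1/Crs − 1/Ccw.
1/CL = 1/67.0 − 1/192 = 0.009717.
CL = 102.91 mL/cmH2O.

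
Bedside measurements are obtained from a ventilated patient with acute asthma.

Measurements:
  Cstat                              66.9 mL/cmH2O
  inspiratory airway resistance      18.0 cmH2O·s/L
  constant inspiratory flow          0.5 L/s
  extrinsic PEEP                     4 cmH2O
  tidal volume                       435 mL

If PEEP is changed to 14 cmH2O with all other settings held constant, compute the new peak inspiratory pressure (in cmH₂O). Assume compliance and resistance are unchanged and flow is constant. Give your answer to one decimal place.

PIP = Vt/C + R·V̇ + PEEP (constant-flow equation of motion).
Only the baseline term changes: ΔPIP = ΔPEEP = 14 − 4 = 10.0 cmH2O.
Original PIP = 435/66.9 + 18.0×0.5 + 4 = 19.502 cmH2O; new PIP = 19.502 + (10.0) = 29.502 cmH2O.

29.5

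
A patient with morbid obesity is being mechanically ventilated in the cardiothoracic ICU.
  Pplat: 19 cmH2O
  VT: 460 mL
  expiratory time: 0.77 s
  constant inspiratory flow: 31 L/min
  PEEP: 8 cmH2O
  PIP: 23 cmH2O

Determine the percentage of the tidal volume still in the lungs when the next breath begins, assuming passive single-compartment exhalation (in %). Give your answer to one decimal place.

9.3

Flow: 31 L/min ÷ 60 = 0.5167 L/s.
R = (PIP − Pplat)/V̇ = (23 − 19) / 0.5167 = 4.0/0.5167 = 7.741 cmH2O·s/L.
C = Vt/(Pplat − PEEP) = 460.0 / (19 − 8) = 460.0/11.0 = 41.818 mL/cmH2O.
τ = R × C = 7.741 × 0.04182 L/cmH2O = 0.3237 s.
Fraction remaining at end-expiration = e^(−Te/τ) = e^(−0.77/0.3237) = 0.09267 → 9.267%.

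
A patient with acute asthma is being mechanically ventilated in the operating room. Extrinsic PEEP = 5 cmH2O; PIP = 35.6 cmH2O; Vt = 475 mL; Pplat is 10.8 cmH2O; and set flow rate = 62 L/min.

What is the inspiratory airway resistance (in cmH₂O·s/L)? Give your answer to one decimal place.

24.0

Flow: 62 L/min ÷ 60 = 1.0333 L/s.
Raw = (PIP − Pplat) / flow = (35.6 − 10.8) / 1.0333 = 24.8 / 1.0333 = 24.001 cmH2O·s/L.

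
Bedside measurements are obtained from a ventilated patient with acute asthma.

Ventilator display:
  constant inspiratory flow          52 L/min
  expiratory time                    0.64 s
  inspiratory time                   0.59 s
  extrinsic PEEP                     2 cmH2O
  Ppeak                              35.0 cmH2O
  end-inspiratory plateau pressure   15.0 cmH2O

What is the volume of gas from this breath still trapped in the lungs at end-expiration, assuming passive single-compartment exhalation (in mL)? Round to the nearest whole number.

Flow: 52 L/min ÷ 60 = 0.8667 L/s.
Vt = flow × Ti = 0.8667 L/s × 0.59 s × 1000 mL/L = 511.35 mL.
R = (PIP − Pplat)/V̇ = (35.0 − 15.0) / 0.8667 = 20.0/0.8667 = 23.076 cmH2O·s/L.
C = Vt/(Pplat − PEEP) = 511.35 / (15.0 − 2) = 511.35/13.0 = 39.335 mL/cmH2O.
τ = R × C = 23.076 × 0.03934 L/cmH2O = 0.9078 s.
Fraction remaining = e^(−Te/τ) = e^(−0.64/0.9078) = 0.4941.
Trapped volume = 511.35 × 0.4941 = 252.66 mL.

253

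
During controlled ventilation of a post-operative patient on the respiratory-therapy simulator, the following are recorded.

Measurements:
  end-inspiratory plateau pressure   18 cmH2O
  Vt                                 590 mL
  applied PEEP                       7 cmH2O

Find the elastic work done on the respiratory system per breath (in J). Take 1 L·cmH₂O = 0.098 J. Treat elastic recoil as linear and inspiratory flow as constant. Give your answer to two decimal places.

Elastic work ≈ ½ × (Pplat − PEEP) × Vt = 0.5 × (18 − 7) × 0.590 L = 0.5 × 11.0 × 0.590 = 3.245 L·cmH2O.
× 0.098 J/(L·cmH2O) → 0.318 J.

0.32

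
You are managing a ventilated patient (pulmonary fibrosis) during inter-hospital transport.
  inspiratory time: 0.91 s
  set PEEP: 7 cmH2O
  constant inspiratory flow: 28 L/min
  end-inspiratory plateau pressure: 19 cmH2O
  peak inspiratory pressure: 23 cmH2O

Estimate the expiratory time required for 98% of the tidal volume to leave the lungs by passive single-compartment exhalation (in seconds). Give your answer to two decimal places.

Flow: 28 L/min ÷ 60 = 0.4667 L/s.
Vt = flow × Ti = 0.4667 L/s × 0.91 s × 1000 mL/L = 424.7 mL.
R = (PIP − Pplat)/V̇ = (23 − 19) / 0.4667 = 4.0/0.4667 = 8.571 cmH2O·s/L.
C = Vt/(Pplat − PEEP) = 424.7 / (19 − 7) = 424.7/12.0 = 35.392 mL/cmH2O.
τ = R × C = 8.571 × 0.03539 L/cmH2O = 0.3033 s.
t = −τ·ln(1 − 0.98) = −0.3033·ln(0.02) = 1.187 s.

1.19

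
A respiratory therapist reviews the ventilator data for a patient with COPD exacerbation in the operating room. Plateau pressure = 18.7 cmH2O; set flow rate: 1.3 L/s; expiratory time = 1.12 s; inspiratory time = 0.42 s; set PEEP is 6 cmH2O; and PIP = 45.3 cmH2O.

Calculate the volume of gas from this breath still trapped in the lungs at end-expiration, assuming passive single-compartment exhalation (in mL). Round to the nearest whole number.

153

Vt = flow × Ti = 1.3 L/s × 0.42 s × 1000 mL/L = 546.0 mL.
R = (PIP − Pplat)/V̇ = (45.3 − 18.7) / 1.3 = 26.6/1.3 = 20.462 cmH2O·s/L.
C = Vt/(Pplat − PEEP) = 546.0 / (18.7 − 6) = 546.0/12.7 = 42.992 mL/cmH2O.
τ = R × C = 20.462 × 0.04299 L/cmH2O = 0.8797 s.
Fraction remaining = e^(−Te/τ) = e^(−1.12/0.8797) = 0.2799.
Trapped volume = 546.0 × 0.2799 = 152.83 mL.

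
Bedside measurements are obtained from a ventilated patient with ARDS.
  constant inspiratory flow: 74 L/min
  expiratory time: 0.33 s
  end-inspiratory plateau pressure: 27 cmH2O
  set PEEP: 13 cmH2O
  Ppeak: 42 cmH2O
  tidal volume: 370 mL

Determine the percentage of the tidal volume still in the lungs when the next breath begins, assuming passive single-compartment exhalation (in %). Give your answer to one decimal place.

35.8

Flow: 74 L/min ÷ 60 = 1.2333 L/s.
R = (PIP − Pplat)/V̇ = (42 − 27) / 1.2333 = 15.0/1.2333 = 12.162 cmH2O·s/L.
C = Vt/(Pplat − PEEP) = 370.0 / (27 − 13) = 370.0/14.0 = 26.429 mL/cmH2O.
τ = R × C = 12.162 × 0.02643 L/cmH2O = 0.3214 s.
Fraction remaining at end-expiration = e^(−Te/τ) = e^(−0.33/0.3214) = 0.3582 → 35.82%.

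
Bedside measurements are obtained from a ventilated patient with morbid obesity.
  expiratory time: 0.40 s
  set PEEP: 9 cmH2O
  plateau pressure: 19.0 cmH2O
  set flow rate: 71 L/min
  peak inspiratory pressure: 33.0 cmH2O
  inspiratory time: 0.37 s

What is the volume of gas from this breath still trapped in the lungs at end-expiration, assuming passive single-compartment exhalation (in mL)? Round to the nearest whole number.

Flow: 71 L/min ÷ 60 = 1.1833 L/s.
Vt = flow × Ti = 1.1833 L/s × 0.37 s × 1000 mL/L = 437.82 mL.
R = (PIP − Pplat)/V̇ = (33.0 − 19.0) / 1.1833 = 14.0/1.1833 = 11.831 cmH2O·s/L.
C = Vt/(Pplat − PEEP) = 437.82 / (19.0 − 9) = 437.82/10.0 = 43.782 mL/cmH2O.
τ = R × C = 11.831 × 0.04378 L/cmH2O = 0.518 s.
Fraction remaining = e^(−Te/τ) = e^(−0.40/0.518) = 0.462.
Trapped volume = 437.82 × 0.462 = 202.27 mL.

202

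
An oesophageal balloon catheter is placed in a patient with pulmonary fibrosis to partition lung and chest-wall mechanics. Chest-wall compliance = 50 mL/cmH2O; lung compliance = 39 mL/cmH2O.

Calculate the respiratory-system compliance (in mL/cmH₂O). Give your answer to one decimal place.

21.9

Lung and chest wall are elastances in series: 1/Crs = 1/CL + 1/Ccw.
1/Crs = 1/39 + 1/50 = 0.04564.
Crs = 21.911 mL/cmH2O.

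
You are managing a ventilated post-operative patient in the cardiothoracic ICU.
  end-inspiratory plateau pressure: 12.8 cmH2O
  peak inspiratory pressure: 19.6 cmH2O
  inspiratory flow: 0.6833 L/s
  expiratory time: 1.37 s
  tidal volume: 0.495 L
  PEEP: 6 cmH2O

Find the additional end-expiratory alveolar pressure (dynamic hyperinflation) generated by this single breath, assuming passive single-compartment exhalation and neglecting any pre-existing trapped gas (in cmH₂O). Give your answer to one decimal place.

1.0

R = (PIP − Pplat)/V̇ = (19.6 − 12.8) / 0.6833 = 6.8/0.6833 = 9.952 cmH2O·s/L.
C = Vt/(Pplat − PEEP) = 495.0 / (12.8 − 6) = 495.0/6.8 = 72.794 mL/cmH2O.
τ = R × C = 9.952 × 0.07279 L/cmH2O = 0.7244 s.
Fraction remaining = e^(−Te/τ) = e^(−1.37/0.7244) = 0.1509; trapped volume = 495.0 × 0.1509 = 74.696 mL.
Additional alveolar pressure from trapping ≈ V_trapped / C = 74.696 / 72.794 = 1.026 cmH2O.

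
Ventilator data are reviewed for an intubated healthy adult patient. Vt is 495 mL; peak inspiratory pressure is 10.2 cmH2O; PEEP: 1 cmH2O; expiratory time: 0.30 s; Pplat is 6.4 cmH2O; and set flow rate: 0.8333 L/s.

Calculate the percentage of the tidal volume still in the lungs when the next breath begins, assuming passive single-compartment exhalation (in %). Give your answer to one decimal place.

R = (PIP − Pplat)/V̇ = (10.2 − 6.4) / 0.8333 = 3.8/0.8333 = 4.56 cmH2O·s/L.
C = Vt/(Pplat − PEEP) = 495.0 / (6.4 − 1) = 495.0/5.4 = 91.667 mL/cmH2O.
τ = R × C = 4.56 × 0.09167 L/cmH2O = 0.418 s.
Fraction remaining at end-expiration = e^(−Te/τ) = e^(−0.30/0.418) = 0.4879 → 48.79%.

48.8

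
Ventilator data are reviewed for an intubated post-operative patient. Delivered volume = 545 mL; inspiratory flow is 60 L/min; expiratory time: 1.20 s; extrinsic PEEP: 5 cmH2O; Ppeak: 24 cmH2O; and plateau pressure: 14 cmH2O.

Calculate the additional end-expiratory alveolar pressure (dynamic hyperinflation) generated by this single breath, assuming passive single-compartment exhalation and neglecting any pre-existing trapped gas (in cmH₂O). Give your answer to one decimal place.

Flow: 60 L/min ÷ 60 = 1 L/s.
R = (PIP − Pplat)/V̇ = (24 − 14) / 1 = 10.0/1 = 10.0 cmH2O·s/L.
C = Vt/(Pplat − PEEP) = 545.0 / (14 − 5) = 545.0/9.0 = 60.556 mL/cmH2O.
τ = R × C = 10.0 × 0.06056 L/cmH2O = 0.6056 s.
Fraction remaining = e^(−Te/τ) = e^(−1.20/0.6056) = 0.1379; trapped volume = 545.0 × 0.1379 = 75.156 mL.
Additional alveolar pressure from trapping ≈ V_trapped / C = 75.156 / 60.556 = 1.241 cmH2O.

1.2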